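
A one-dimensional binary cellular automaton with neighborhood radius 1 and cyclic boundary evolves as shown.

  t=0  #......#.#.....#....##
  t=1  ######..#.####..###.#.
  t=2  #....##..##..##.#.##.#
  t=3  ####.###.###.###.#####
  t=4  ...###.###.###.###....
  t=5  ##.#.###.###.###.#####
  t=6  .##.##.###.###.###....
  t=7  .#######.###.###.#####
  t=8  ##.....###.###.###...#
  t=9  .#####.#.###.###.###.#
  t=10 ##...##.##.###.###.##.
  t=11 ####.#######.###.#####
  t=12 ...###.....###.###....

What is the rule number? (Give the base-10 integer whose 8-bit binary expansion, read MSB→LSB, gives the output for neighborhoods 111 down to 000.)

121

  nb ###: next=.  (t=0,i=21, bit7=0)
  nb ##.: next=#  (t=0,i=0, bit6=1)
  nb #.#: next=#  (t=0,i=8, bit5=1)
  nb #..: next=#  (t=0,i=1, bit4=1)
  nb .##: next=#  (t=0,i=20, bit3=1)
  nb .#.: next=.  (t=0,i=7, bit2=0)
  nb ..#: next=.  (t=0,i=6, bit1=0)
  nb ...: next=#  (t=0,i=2, bit0=1)
  bits 01111001 = 121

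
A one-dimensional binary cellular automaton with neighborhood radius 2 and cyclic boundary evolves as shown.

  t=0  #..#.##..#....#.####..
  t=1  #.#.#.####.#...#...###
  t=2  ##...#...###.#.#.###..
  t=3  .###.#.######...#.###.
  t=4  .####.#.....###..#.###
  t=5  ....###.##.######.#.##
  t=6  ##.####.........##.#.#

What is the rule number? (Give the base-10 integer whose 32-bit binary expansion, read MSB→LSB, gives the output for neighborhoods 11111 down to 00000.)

924276889

  [31] ##### => .  t=3,i=9
  [30] ####. => .  t=0,i=18
  [29] ###.# => #  t=1,i=0
  [28] ###.. => #  t=0,i=19
  [27] ##.## => .  t=4,i=0
  [26] ##.#. => #  t=1,i=1
  [25] ##..# => #  t=0,i=7
  [24] ##... => #  t=2,i=2
  [23] #.### => .  t=0,i=16
  [22] #.##. => .  t=0,i=5
  [21] #.#.# => .  t=1,i=2
  [20] #.#.. => #  t=1,i=11
  [19] #..## => .  t=2,i=21
  [18] #..#. => #  t=0,i=2
  [17] #...# => #  t=1,i=13
  [16] #.... => #  t=0,i=11
  [15] .#### => .  t=0,i=17
  [14] .###. => #  t=2,i=10
  [13] .##.# => .  t=5,i=9
  [12] .##.. => #  t=0,i=6
  [11] .#.## => #  t=0,i=4
  [10] .#.#. => .  t=1,i=3
  [9] .#..# => .  t=0,i=1
  [8] .#... => .  t=0,i=10
  [7] ..### => #  t=1,i=19
  [6] ..##. => .  t=2,i=0
  [5] ..#.# => .  t=0,i=3
  [4] ..#.. => #  t=0,i=0
  [3] ...## => #  t=1,i=18
  [2] ...#. => .  t=0,i=13
  [1] ....# => .  t=0,i=12
  [0] ..... => #  t=4,i=9
  bits 00110111000101110101100010011001 = 924276889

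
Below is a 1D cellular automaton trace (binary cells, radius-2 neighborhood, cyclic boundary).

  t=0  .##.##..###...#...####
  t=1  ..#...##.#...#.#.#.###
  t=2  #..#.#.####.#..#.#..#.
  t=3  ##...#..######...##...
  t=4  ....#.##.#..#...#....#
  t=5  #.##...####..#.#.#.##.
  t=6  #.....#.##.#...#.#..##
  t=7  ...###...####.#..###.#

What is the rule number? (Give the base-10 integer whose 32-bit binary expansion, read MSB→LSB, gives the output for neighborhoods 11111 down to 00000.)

1715004175

  ##### -> .   bit 31 = 0  t=3,i=10
  ####. -> #   bit 30 = 1  t=0,i=20
  ###.# -> #   bit 29 = 1  t=0,i=21
  ###.. -> .   bit 28 = 0  t=0,i=10
  ##.## -> .   bit 27 = 0  t=0,i=0
  ##.#. -> #   bit 26 = 1  t=1,i=8
  ##..# -> #   bit 25 = 1  t=0,i=6
  ##... -> .   bit 24 = 0  t=0,i=11
  #.### -> .   bit 23 = 0  t=1,i=19
  #.##. -> .   bit 22 = 0  t=0,i=1
  #.#.# -> #   bit 21 = 1  t=1,i=15
  #.#.. -> #   bit 20 = 1  t=1,i=9
  #..## -> #   bit 19 = 1  t=0,i=7
  #..#. -> .   bit 18 = 0  t=1,i=1
  #...# -> .   bit 17 = 0  t=0,i=12
  #.... -> .   bit 16 = 0  t=4,i=1
  .#### -> #   bit 15 = 1  t=0,i=19
  .###. -> #   bit 14 = 1  t=0,i=9
  .##.# -> #   bit 13 = 1  t=0,i=2
  .##.. -> .   bit 12 = 0  t=0,i=5
  .#.## -> .   bit 11 = 0  t=1,i=18
  .#.#. -> .   bit 10 = 0  t=1,i=14
  .#..# -> #   bit 9 = 1  t=2,i=1
  .#... -> #   bit 8 = 1  t=0,i=15
  ..### -> .   bit 7 = 0  t=0,i=8
  ..##. -> .   bit 6 = 0  t=1,i=6
  ..#.# -> .   bit 5 = 0  t=1,i=13
  ..#.. -> .   bit 4 = 0  t=0,i=14
  ...## -> #   bit 3 = 1  t=0,i=17
  ...#. -> #   bit 2 = 1  t=0,i=13
  ....# -> #   bit 1 = 1  t=4,i=2
  ..... -> #   bit 0 = 1  t=6,i=3
  bits 01100110001110001110001100001111 = 1715004175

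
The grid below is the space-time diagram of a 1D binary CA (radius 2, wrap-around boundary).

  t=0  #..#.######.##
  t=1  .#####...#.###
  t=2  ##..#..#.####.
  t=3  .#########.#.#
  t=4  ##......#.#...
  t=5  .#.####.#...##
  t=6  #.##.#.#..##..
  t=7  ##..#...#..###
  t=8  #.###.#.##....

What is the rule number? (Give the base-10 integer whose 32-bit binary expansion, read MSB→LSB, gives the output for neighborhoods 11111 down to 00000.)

1317493307

  nb #####: next=.  (t=0,i=7, bit31=0)
  nb ####.: next=#  (t=0,i=9, bit30=1)
  nb ###.#: next=.  (t=0,i=10, bit29=0)
  nb ###..: next=.  (t=0,i=0, bit28=0)
  nb ##.##: next=#  (t=0,i=11, bit27=1)
  nb ##.#.: next=#  (t=3,i=10, bit26=1)
  nb ##..#: next=#  (t=0,i=1, bit25=1)
  nb ##...: next=.  (t=1,i=6, bit24=0)
  nb #.###: next=#  (t=0,i=5, bit23=1)
  nb #.##.: next=.  (t=2,i=0, bit22=0)
  nb #.#.#: next=.  (t=3,i=11, bit21=0)
  nb #.#..: next=.  (t=4,i=10, bit20=0)
  nb #..##: next=.  (t=6,i=9, bit19=0)
  nb #..#.: next=#  (t=0,i=2, bit18=1)
  nb #...#: next=#  (t=1,i=7, bit17=1)
  nb #....: next=#  (t=4,i=3, bit16=1)
  nb .####: next=.  (t=0,i=6, bit15=0)
  nb .###.: next=#  (t=0,i=13, bit14=1)
  nb .##.#: next=.  (t=5,i=13, bit13=0)
  nb .##..: next=#  (t=2,i=1, bit12=1)
  nb .#.##: next=#  (t=0,i=4, bit11=1)
  nb .#.#.: next=.  (t=3,i=12, bit10=0)
  nb .#..#: next=#  (t=2,i=5, bit9=1)
  nb .#...: next=.  (t=4,i=11, bit8=0)
  nb ..###: next=.  (t=7,i=11, bit7=0)
  nb ..##.: next=.  (t=4,i=0, bit6=0)
  nb ..#.#: next=#  (t=0,i=3, bit5=1)
  nb ..#..: next=#  (t=2,i=4, bit4=1)
  nb ...##: next=#  (t=4,i=13, bit3=1)
  nb ...#.: next=.  (t=1,i=8, bit2=0)
  nb ....#: next=#  (t=4,i=6, bit1=1)
  nb .....: next=#  (t=4,i=4, bit0=1)
  bits 01001110100001110101101000111011 = 1317493307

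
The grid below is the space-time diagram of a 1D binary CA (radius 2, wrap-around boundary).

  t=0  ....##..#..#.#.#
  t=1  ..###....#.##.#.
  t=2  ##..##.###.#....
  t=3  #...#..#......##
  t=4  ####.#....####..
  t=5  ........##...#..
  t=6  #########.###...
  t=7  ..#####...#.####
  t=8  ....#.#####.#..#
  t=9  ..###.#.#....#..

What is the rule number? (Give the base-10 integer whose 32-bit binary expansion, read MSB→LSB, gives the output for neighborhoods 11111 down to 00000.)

2445411951

  ##### -> #   bit 31 = 1  t=6,i=2
  ####. -> .   bit 30 = 0  t=4,i=2
  ###.# -> .   bit 29 = 0  t=2,i=9
  ###.. -> #   bit 28 = 1  t=1,i=4
  ##.## -> .   bit 27 = 0  t=2,i=6
  ##.#. -> .   bit 26 = 0  t=1,i=13
  ##..# -> .   bit 25 = 0  t=0,i=6
  ##... -> #   bit 24 = 1  t=1,i=5
  #.### -> #   bit 23 = 1  t=2,i=7
  #.##. -> #   bit 22 = 1  t=1,i=11
  #.#.# -> .   bit 21 = 0  t=0,i=13
  #.#.. -> .   bit 20 = 0  t=0,i=15
  #..## -> .   bit 19 = 0  t=2,i=3
  #..#. -> .   bit 18 = 0  t=0,i=7
  #...# -> #   bit 17 = 1  t=1,i=0
  #.... -> .   bit 16 = 0  t=0,i=1
  .#### -> .   bit 15 = 0  t=4,i=1
  .###. -> .   bit 14 = 0  t=1,i=3
  .##.# -> .   bit 13 = 0  t=1,i=12
  .##.. -> .   bit 12 = 0  t=0,i=5
  .#.## -> .   bit 11 = 0  t=1,i=10
  .#.#. -> #   bit 10 = 1  t=0,i=12
  .#..# -> #   bit 9 = 1  t=0,i=9
  .#... -> .   bit 8 = 0  t=0,i=0
  ..### -> .   bit 7 = 0  t=1,i=2
  ..##. -> #   bit 6 = 1  t=0,i=4
  ..#.# -> #   bit 5 = 1  t=0,i=11
  ..#.. -> .   bit 4 = 0  t=0,i=8
  ...## -> #   bit 3 = 1  t=0,i=3
  ...#. -> #   bit 2 = 1  t=1,i=8
  ....# -> #   bit 1 = 1  t=0,i=2
  ..... -> #   bit 0 = 1  t=3,i=10
  bits 10010001110000100000011001101111 = 2445411951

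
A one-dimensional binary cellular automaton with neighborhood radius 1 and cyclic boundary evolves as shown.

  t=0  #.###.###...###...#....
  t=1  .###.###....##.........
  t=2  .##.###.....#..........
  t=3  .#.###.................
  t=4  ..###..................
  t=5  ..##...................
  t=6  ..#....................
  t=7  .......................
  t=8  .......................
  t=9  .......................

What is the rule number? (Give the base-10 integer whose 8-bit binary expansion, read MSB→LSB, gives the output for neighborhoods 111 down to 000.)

168

  ###|#  b7=1 t=0,i=3
  ##.|.  b6=0 t=0,i=4
  #.#|#  b5=1 t=0,i=1
  #..|.  b4=0 t=0,i=9
  .##|#  b3=1 t=0,i=2
  .#.|.  b2=0 t=0,i=0
  ..#|.  b1=0 t=0,i=11
  ...|.  b0=0 t=0,i=10
  bits 10101000 = 168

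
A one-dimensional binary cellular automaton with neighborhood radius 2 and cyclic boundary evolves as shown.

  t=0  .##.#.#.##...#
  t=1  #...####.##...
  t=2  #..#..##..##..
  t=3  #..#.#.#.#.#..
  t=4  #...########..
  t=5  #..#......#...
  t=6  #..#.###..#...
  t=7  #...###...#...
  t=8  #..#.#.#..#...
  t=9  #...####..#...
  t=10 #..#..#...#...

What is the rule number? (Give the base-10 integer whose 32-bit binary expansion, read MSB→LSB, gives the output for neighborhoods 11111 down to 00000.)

1639537689

  nb #####: next=.  (t=4,i=6, bit31=0)
  nb ####.: next=#  (t=1,i=6, bit30=1)
  nb ###.#: next=#  (t=1,i=7, bit29=1)
  nb ###..: next=.  (t=4,i=11, bit28=0)
  nb ##.##: next=.  (t=1,i=8, bit27=0)
  nb ##.#.: next=.  (t=0,i=3, bit26=0)
  nb ##..#: next=.  (t=2,i=8, bit25=0)
  nb ##...: next=#  (t=0,i=10, bit24=1)
  nb #.###: next=#  (t=6,i=5, bit23=1)
  nb #.##.: next=.  (t=0,i=1, bit22=0)
  nb #.#.#: next=#  (t=0,i=4, bit21=1)
  nb #.#..: next=#  (t=3,i=11, bit20=1)
  nb #..##: next=#  (t=2,i=5, bit19=1)
  nb #..#.: next=.  (t=2,i=2, bit18=0)
  nb #...#: next=.  (t=0,i=11, bit17=0)
  nb #....: next=#  (t=5,i=5, bit16=1)
  nb .####: next=.  (t=1,i=5, bit15=0)
  nb .###.: next=#  (t=6,i=6, bit14=1)
  nb .##.#: next=.  (t=0,i=2, bit13=0)
  nb .##..: next=#  (t=0,i=9, bit12=1)
  nb .#.##: next=#  (t=0,i=0, bit11=1)
  nb .#.#.: next=#  (t=0,i=5, bit10=1)
  nb .#..#: next=.  (t=2,i=1, bit9=0)
  nb .#...: next=.  (t=1,i=1, bit8=0)
  nb ..###: next=.  (t=1,i=4, bit7=0)
  nb ..##.: next=.  (t=2,i=6, bit6=0)
  nb ..#.#: next=.  (t=0,i=13, bit5=0)
  nb ..#..: next=#  (t=1,i=0, bit4=1)
  nb ...##: next=#  (t=1,i=3, bit3=1)
  nb ...#.: next=.  (t=0,i=12, bit2=0)
  nb ....#: next=.  (t=5,i=8, bit1=0)
  nb .....: next=#  (t=5,i=6, bit0=1)
  bits 01100001101110010101110000011001 = 1639537689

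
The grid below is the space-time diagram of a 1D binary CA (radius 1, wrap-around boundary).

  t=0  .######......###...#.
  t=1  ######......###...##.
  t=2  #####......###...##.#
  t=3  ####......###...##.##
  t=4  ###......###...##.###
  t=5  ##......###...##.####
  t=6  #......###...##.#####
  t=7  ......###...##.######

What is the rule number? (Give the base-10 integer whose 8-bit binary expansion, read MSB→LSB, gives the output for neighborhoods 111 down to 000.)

174

  ###|#  b7=1 t=0,i=2
  ##.|.  b6=0 t=0,i=6
  #.#|#  b5=1 t=1,i=20
  #..|.  b4=0 t=0,i=7
  .##|#  b3=1 t=0,i=1
  .#.|#  b2=1 t=0,i=19
  ..#|#  b1=1 t=0,i=0
  ...|.  b0=0 t=0,i=8
  bits 10101110 = 174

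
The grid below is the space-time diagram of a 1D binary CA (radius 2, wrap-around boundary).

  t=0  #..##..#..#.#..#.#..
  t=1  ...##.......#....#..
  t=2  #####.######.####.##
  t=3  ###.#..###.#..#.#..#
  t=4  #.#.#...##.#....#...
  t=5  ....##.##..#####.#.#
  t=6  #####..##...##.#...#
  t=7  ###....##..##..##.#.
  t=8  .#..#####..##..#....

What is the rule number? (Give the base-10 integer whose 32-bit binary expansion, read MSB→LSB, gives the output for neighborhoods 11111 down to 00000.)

2689716559

  nb #####: next=#  (t=2,i=0, bit31=1)
  nb ####.: next=.  (t=2,i=3, bit30=0)
  nb ###.#: next=#  (t=2,i=4, bit29=1)
  nb ###..: next=.  (t=6,i=4, bit28=0)
  nb ##.##: next=.  (t=2,i=5, bit27=0)
  nb ##.#.: next=.  (t=3,i=3, bit26=0)
  nb ##..#: next=.  (t=0,i=5, bit25=0)
  nb ##...: next=.  (t=1,i=5, bit24=0)
  nb #.###: next=.  (t=2,i=6, bit23=0)
  nb #.##.: next=#  (t=5,i=7, bit22=1)
  nb #.#.#: next=.  (t=4,i=2, bit21=0)
  nb #.#..: next=#  (t=0,i=12, bit20=1)
  nb #..##: next=.  (t=0,i=2, bit19=0)
  nb #..#.: next=.  (t=0,i=6, bit18=0)
  nb #...#: next=.  (t=4,i=6, bit17=0)
  nb #....: next=#  (t=1,i=6, bit16=1)
  nb .####: next=#  (t=2,i=7, bit15=1)
  nb .###.: next=#  (t=3,i=8, bit14=1)
  nb .##.#: next=.  (t=4,i=9, bit13=0)
  nb .##..: next=#  (t=0,i=4, bit12=1)
  nb .#.##: next=.  (t=7,i=19, bit11=0)
  nb .#.#.: next=.  (t=0,i=11, bit10=0)
  nb .#..#: next=.  (t=0,i=1, bit9=0)
  nb .#...: next=#  (t=1,i=13, bit8=1)
  nb ..###: next=.  (t=3,i=7, bit7=0)
  nb ..##.: next=#  (t=0,i=3, bit6=1)
  nb ..#.#: next=.  (t=0,i=10, bit5=0)
  nb ..#..: next=.  (t=0,i=0, bit4=0)
  nb ...##: next=#  (t=1,i=2, bit3=1)
  nb ...#.: next=#  (t=1,i=11, bit2=1)
  nb ....#: next=#  (t=1,i=1, bit1=1)
  nb .....: next=#  (t=1,i=0, bit0=1)
  bits 10100000010100011101000101001111 = 2689716559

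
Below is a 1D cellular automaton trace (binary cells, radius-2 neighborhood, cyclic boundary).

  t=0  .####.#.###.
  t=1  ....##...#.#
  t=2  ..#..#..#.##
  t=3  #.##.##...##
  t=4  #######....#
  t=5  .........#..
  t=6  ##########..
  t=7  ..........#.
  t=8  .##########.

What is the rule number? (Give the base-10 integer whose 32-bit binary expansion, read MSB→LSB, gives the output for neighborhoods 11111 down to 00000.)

  #####|.  b31=0 t=4,i=1
  ####.|.  b30=0 t=0,i=3
  ###.#|#  b29=1 t=0,i=4
  ###..|.  b28=0 t=0,i=10
  ##.##|#  b27=1 t=3,i=1
  ##.#.|#  b26=1 t=0,i=5
  ##..#|#  b25=1 t=0,i=11
  ##...|.  b24=0 t=1,i=6
  #.###|.  b23=0 t=0,i=8
  #.##.|#  b22=1 t=2,i=10
  #.#.#|.  b21=0 t=0,i=6
  #.#..|#  b20=1 t=1,i=11
  #..##|.  b19=0 t=0,i=0
  #..#.|.  b18=0 t=2,i=1
  #...#|.  b17=0 t=1,i=7
  #....|.  b16=0 t=1,i=1
  .####|.  b15=0 t=0,i=2
  .###.|#  b14=1 t=0,i=9
  .##.#|#  b13=1 t=3,i=3
  .##..|#  b12=1 t=1,i=5
  .#.##|.  b11=0 t=0,i=7
  .#.#.|#  b10=1 t=1,i=10
  .#..#|#  b9=1 t=2,i=3
  .#...|.  b8=0 t=1,i=0
  ..###|.  b7=0 t=0,i=1
  ..##.|.  b6=0 t=1,i=4
  ..#.#|.  b5=0 t=1,i=9
  ..#..|#  b4=1 t=2,i=2
  ...##|.  b3=0 t=1,i=3
  ...#.|#  b2=1 t=1,i=8
  ....#|#  b1=1 t=1,i=2
  .....|#  b0=1 t=5,i=0
  bits 00101110010100000111011000010111 = 777025047

777025047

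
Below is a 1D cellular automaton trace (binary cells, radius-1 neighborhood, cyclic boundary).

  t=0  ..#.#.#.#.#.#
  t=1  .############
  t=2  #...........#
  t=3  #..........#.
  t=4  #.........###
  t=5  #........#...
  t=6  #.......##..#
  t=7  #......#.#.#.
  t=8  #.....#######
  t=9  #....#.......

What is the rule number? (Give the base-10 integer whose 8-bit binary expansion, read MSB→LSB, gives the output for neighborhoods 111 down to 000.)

  ### -> .   bit 7 = 0  t=1,i=2
  ##. -> #   bit 6 = 1  t=1,i=12
  #.# -> #   bit 5 = 1  t=0,i=3
  #.. -> .   bit 4 = 0  t=0,i=0
  .## -> .   bit 3 = 0  t=1,i=1
  .#. -> #   bit 2 = 1  t=0,i=2
  ..# -> #   bit 1 = 1  t=0,i=1
  ... -> .   bit 0 = 0  t=2,i=2
  bits 01100110 = 102

102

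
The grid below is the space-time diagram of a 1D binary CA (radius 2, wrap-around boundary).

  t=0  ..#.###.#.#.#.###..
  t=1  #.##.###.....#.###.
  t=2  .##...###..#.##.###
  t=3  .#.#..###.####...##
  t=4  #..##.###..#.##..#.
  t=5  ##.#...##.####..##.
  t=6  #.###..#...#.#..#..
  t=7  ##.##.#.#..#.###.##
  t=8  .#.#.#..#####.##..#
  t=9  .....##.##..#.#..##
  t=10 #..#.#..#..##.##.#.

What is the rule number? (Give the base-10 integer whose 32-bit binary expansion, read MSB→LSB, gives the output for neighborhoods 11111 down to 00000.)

894749666

  #####|.  b31=0 t=8,i=10
  ####.|.  b30=0 t=3,i=12
  ###.#|#  b29=1 t=0,i=6
  ###..|#  b28=1 t=0,i=16
  ##.##|.  b27=0 t=1,i=4
  ##.#.|#  b26=1 t=0,i=7
  ##..#|.  b25=0 t=2,i=9
  ##...|#  b24=1 t=0,i=17
  #.###|.  b23=0 t=0,i=4
  #.##.|#  b22=1 t=1,i=2
  #.#.#|.  b21=0 t=0,i=8
  #.#..|#  b20=1 t=3,i=3
  #..##|.  b19=0 t=3,i=5
  #..#.|#  b18=1 t=2,i=10
  #...#|.  b17=0 t=2,i=4
  #....|.  b16=0 t=0,i=18
  .####|#  b15=1 t=3,i=11
  .###.|#  b14=1 t=0,i=5
  .##.#|.  b13=0 t=1,i=3
  .##..|.  b12=0 t=2,i=2
  .#.##|#  b11=1 t=0,i=3
  .#.#.|.  b10=0 t=0,i=9
  .#..#|#  b9=1 t=3,i=4
  .#...|#  b8=1 t=5,i=4
  ..###|#  b7=1 t=2,i=6
  ..##.|#  b6=1 t=3,i=17
  ..#.#|#  b5=1 t=0,i=2
  ..#..|.  b4=0 t=6,i=7
  ...##|.  b3=0 t=2,i=5
  ...#.|.  b2=0 t=0,i=1
  ....#|#  b1=1 t=0,i=0
  .....|.  b0=0 t=1,i=10
  bits 00110101010101001100101111100010 = 894749666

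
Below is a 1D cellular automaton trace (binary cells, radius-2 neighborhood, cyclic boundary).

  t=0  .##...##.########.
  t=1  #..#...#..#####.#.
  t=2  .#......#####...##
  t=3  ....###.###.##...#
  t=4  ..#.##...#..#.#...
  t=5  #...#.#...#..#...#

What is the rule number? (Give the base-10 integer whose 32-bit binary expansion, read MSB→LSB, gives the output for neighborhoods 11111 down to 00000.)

2439571075

  nb #####: next=#  (t=0,i=11, bit31=1)
  nb ####.: next=.  (t=0,i=15, bit30=0)
  nb ###.#: next=.  (t=1,i=14, bit29=0)
  nb ###..: next=#  (t=0,i=16, bit28=1)
  nb ##.##: next=.  (t=0,i=8, bit27=0)
  nb ##.#.: next=.  (t=1,i=15, bit26=0)
  nb ##..#: next=.  (t=0,i=17, bit25=0)
  nb ##...: next=#  (t=0,i=3, bit24=1)
  nb #.###: next=.  (t=0,i=9, bit23=0)
  nb #.##.: next=#  (t=3,i=12, bit22=1)
  nb #.#.#: next=#  (t=1,i=16, bit21=1)
  nb #.#..: next=.  (t=1,i=0, bit20=0)
  nb #..##: next=#  (t=0,i=0, bit19=1)
  nb #..#.: next=.  (t=1,i=2, bit18=0)
  nb #...#: next=.  (t=0,i=4, bit17=0)
  nb #....: next=.  (t=2,i=3, bit16=0)
  nb .####: next=#  (t=0,i=10, bit15=1)
  nb .###.: next=#  (t=3,i=5, bit14=1)
  nb .##.#: next=#  (t=0,i=7, bit13=1)
  nb .##..: next=.  (t=0,i=2, bit12=0)
  nb .#.##: next=.  (t=4,i=3, bit11=0)
  nb .#.#.: next=#  (t=1,i=17, bit10=1)
  nb .#..#: next=#  (t=1,i=1, bit9=1)
  nb .#...: next=.  (t=1,i=4, bit8=0)
  nb ..###: next=#  (t=1,i=10, bit7=1)
  nb ..##.: next=.  (t=0,i=1, bit6=0)
  nb ..#.#: next=.  (t=4,i=2, bit5=0)
  nb ..#..: next=.  (t=1,i=3, bit4=0)
  nb ...##: next=.  (t=0,i=5, bit3=0)
  nb ...#.: next=.  (t=1,i=6, bit2=0)
  nb ....#: next=#  (t=2,i=6, bit1=1)
  nb .....: next=#  (t=2,i=4, bit0=1)
  bits 10010001011010001110011010000011 = 2439571075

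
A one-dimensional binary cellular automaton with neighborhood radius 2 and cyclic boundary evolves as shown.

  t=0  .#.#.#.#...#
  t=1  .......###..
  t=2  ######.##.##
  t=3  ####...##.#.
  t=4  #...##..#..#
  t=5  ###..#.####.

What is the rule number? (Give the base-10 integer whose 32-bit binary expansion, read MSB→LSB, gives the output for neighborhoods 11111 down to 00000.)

  nb #####: next=#  (t=2,i=0, bit31=1)
  nb ####.: next=.  (t=2,i=4, bit30=0)
  nb ###.#: next=.  (t=2,i=5, bit29=0)
  nb ###..: next=.  (t=1,i=9, bit28=0)
  nb ##.##: next=.  (t=2,i=6, bit27=0)
  nb ##.#.: next=.  (t=3,i=9, bit26=0)
  nb ##..#: next=.  (t=4,i=6, bit25=0)
  nb ##...: next=#  (t=1,i=10, bit24=1)
  nb #.###: next=#  (t=2,i=10, bit23=1)
  nb #.##.: next=#  (t=2,i=7, bit22=1)
  nb #.#.#: next=.  (t=0,i=1, bit21=0)
  nb #.#..: next=#  (t=0,i=7, bit20=1)
  nb #..##: next=#  (t=4,i=10, bit19=1)
  nb #..#.: next=#  (t=4,i=7, bit18=1)
  nb #...#: next=#  (t=0,i=9, bit17=1)
  nb #....: next=#  (t=1,i=11, bit16=1)
  nb .####: next=.  (t=2,i=11, bit15=0)
  nb .###.: next=#  (t=1,i=8, bit14=1)
  nb .##.#: next=#  (t=2,i=8, bit13=1)
  nb .##..: next=#  (t=4,i=0, bit12=1)
  nb .#.##: next=#  (t=3,i=11, bit11=1)
  nb .#.#.: next=.  (t=0,i=0, bit10=0)
  nb .#..#: next=#  (t=4,i=9, bit9=1)
  nb .#...: next=#  (t=0,i=8, bit8=1)
  nb ..###: next=#  (t=1,i=7, bit7=1)
  nb ..##.: next=.  (t=3,i=7, bit6=0)
  nb ..#.#: next=.  (t=0,i=11, bit5=0)
  nb ..#..: next=#  (t=4,i=8, bit4=1)
  nb ...##: next=.  (t=1,i=6, bit3=0)
  nb ...#.: next=.  (t=0,i=10, bit2=0)
  nb ....#: next=#  (t=1,i=5, bit1=1)
  nb .....: next=#  (t=1,i=0, bit0=1)
  bits 10000001110111110111101110010011 = 2178907027

2178907027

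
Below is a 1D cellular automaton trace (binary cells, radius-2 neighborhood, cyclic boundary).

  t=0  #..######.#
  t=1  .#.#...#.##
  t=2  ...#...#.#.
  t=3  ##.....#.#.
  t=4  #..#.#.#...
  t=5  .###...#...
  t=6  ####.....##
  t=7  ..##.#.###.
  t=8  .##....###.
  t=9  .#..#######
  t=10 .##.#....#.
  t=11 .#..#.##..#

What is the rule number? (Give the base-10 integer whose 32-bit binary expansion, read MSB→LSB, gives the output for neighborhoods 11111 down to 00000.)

  nb #####: next=.  (t=0,i=5, bit31=0)
  nb ####.: next=#  (t=0,i=7, bit30=1)
  nb ###.#: next=.  (t=0,i=8, bit29=0)
  nb ###..: next=#  (t=5,i=3, bit28=1)
  nb ##.##: next=#  (t=0,i=9, bit27=1)
  nb ##.#.: next=.  (t=1,i=0, bit26=0)
  nb ##..#: next=#  (t=0,i=1, bit25=1)
  nb ##...: next=.  (t=3,i=2, bit24=0)
  nb #.###: next=#  (t=7,i=7, bit23=1)
  nb #.##.: next=#  (t=0,i=10, bit22=1)
  nb #.#.#: next=.  (t=1,i=1, bit21=0)
  nb #.#..: next=#  (t=1,i=3, bit20=1)
  nb #..##: next=.  (t=0,i=2, bit19=0)
  nb #..#.: next=#  (t=4,i=2, bit18=1)
  nb #...#: next=.  (t=1,i=5, bit17=0)
  nb #....: next=#  (t=2,i=0, bit16=1)
  nb .####: next=.  (t=0,i=4, bit15=0)
  nb .###.: next=#  (t=5,i=2, bit14=1)
  nb .##.#: next=.  (t=1,i=10, bit13=0)
  nb .##..: next=.  (t=0,i=0, bit12=0)
  nb .#.##: next=.  (t=1,i=8, bit11=0)
  nb .#.#.: next=.  (t=1,i=2, bit10=0)
  nb .#..#: next=#  (t=4,i=1, bit9=1)
  nb .#...: next=.  (t=1,i=4, bit8=0)
  nb ..###: next=#  (t=0,i=3, bit7=1)
  nb ..##.: next=#  (t=7,i=2, bit6=1)
  nb ..#.#: next=#  (t=1,i=7, bit5=1)
  nb ..#..: next=.  (t=2,i=3, bit4=0)
  nb ...##: next=#  (t=5,i=0, bit3=1)
  nb ...#.: next=.  (t=1,i=6, bit2=0)
  nb ....#: next=#  (t=2,i=1, bit1=1)
  nb .....: next=.  (t=3,i=4, bit0=0)
  bits 01011010110101010100001011101010 = 1523925738

1523925738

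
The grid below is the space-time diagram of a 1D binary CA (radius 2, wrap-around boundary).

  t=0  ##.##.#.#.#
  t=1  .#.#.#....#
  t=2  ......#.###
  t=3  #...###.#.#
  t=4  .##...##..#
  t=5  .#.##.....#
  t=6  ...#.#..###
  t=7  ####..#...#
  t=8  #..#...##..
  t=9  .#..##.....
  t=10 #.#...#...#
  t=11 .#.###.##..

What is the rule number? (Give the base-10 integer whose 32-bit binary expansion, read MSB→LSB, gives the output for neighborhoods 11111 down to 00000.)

  [31] ##### => .  t=7,i=1
  [30] ####. => .  t=7,i=2
  [29] ###.# => #  t=0,i=1
  [28] ###.. => #  t=2,i=10
  [27] ##.## => .  t=0,i=2
  [26] ##.#. => #  t=0,i=5
  [25] ##..# => .  t=4,i=8
  [24] ##... => #  t=2,i=0
  [23] #.### => #  t=0,i=10
  [22] #.##. => #  t=0,i=3
  [21] #.#.# => .  t=0,i=6
  [20] #.#.. => .  t=1,i=5
  [19] #..## => .  t=6,i=7
  [18] #..#. => .  t=4,i=9
  [17] #...# => #  t=3,i=2
  [16] #.... => .  t=1,i=7
  [15] .#### => #  t=7,i=0
  [14] .###. => .  t=0,i=0
  [13] .##.# => .  t=0,i=4
  [12] .##.. => .  t=3,i=0
  [11] .#.## => .  t=0,i=9
  [10] .#.#. => .  t=0,i=7
  [9] .#..# => #  t=6,i=6
  [8] .#... => #  t=1,i=6
  [7] ..### => .  t=3,i=4
  [6] ..##. => .  t=4,i=6
  [5] ..#.# => #  t=1,i=10
  [4] ..#.. => .  t=7,i=6
  [3] ...## => .  t=3,i=3
  [2] ...#. => #  t=1,i=9
  [1] ....# => #  t=1,i=8
  [0] ..... => .  t=2,i=2
  bits 00110101110000101000001100100110 = 901940006

901940006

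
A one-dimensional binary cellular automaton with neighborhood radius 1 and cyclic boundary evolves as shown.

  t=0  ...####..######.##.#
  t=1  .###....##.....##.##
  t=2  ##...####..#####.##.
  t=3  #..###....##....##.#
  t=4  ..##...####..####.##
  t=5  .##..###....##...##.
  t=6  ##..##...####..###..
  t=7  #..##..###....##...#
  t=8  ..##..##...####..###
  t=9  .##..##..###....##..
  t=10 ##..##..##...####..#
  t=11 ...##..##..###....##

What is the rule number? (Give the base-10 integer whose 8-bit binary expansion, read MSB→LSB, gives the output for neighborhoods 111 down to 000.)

47

  ###|.  b7=0 t=0,i=4
  ##.|.  b6=0 t=0,i=6
  #.#|#  b5=1 t=0,i=15
  #..|.  b4=0 t=0,i=0
  .##|#  b3=1 t=0,i=3
  .#.|#  b2=1 t=0,i=19
  ..#|#  b1=1 t=0,i=2
  ...|#  b0=1 t=0,i=1
  bits 00101111 = 47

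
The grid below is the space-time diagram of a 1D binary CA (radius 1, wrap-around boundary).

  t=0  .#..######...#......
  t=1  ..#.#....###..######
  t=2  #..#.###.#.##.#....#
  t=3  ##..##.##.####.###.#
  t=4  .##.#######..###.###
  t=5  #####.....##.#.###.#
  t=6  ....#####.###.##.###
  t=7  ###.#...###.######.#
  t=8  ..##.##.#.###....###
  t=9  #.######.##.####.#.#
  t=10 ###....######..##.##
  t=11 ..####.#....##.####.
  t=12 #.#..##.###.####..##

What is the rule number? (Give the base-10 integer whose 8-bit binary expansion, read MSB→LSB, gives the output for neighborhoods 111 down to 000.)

121

  nb ###: next=.  (t=0,i=5, bit7=0)
  nb ##.: next=#  (t=0,i=9, bit6=1)
  nb #.#: next=#  (t=1,i=3, bit5=1)
  nb #..: next=#  (t=0,i=2, bit4=1)
  nb .##: next=#  (t=0,i=4, bit3=1)
  nb .#.: next=.  (t=0,i=1, bit2=0)
  nb ..#: next=.  (t=0,i=0, bit1=0)
  nb ...: next=#  (t=0,i=11, bit0=1)
  bits 01111001 = 121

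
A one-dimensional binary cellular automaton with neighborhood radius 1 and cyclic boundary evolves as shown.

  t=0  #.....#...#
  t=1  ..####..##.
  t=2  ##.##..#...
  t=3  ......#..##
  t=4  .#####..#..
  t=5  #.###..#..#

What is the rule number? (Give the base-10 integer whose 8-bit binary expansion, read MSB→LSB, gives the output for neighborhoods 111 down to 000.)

131

  ###|#  b7=1 t=1,i=3
  ##.|.  b6=0 t=0,i=0
  #.#|.  b5=0 t=2,i=2
  #..|.  b4=0 t=0,i=1
  .##|.  b3=0 t=0,i=10
  .#.|.  b2=0 t=0,i=6
  ..#|#  b1=1 t=0,i=5
  ...|#  b0=1 t=0,i=2
  bits 10000011 = 131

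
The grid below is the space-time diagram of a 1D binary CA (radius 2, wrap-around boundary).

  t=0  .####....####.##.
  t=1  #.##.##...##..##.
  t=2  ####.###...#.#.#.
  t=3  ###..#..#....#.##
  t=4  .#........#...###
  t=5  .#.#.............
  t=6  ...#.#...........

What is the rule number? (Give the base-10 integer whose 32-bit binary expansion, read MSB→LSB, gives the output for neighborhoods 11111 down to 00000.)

  #####|.  b31=0 t=3,i=0
  ####.|#  b30=1 t=0,i=3
  ###.#|.  b29=0 t=0,i=12
  ###..|.  b28=0 t=0,i=4
  ##.##|.  b27=0 t=0,i=13
  ##.#.|.  b26=0 t=1,i=16
  ##..#|.  b25=0 t=0,i=16
  ##...|#  b24=1 t=0,i=5
  #.###|#  b23=1 t=2,i=0
  #.##.|#  b22=1 t=0,i=14
  #.#.#|#  b21=1 t=1,i=0
  #.#..|#  b20=1 t=4,i=1
  #..##|#  b19=1 t=0,i=0
  #..#.|.  b18=0 t=3,i=4
  #...#|.  b17=0 t=1,i=8
  #....|#  b16=1 t=0,i=6
  .####|#  b15=1 t=0,i=2
  .###.|.  b14=0 t=2,i=6
  .##.#|#  b13=1 t=1,i=3
  .##..|#  b12=1 t=0,i=15
  .#.##|#  b11=1 t=1,i=1
  .#.#.|.  b10=0 t=2,i=12
  .#..#|.  b9=0 t=3,i=6
  .#...|.  b8=0 t=3,i=9
  ..###|.  b7=0 t=0,i=1
  ..##.|.  b6=0 t=1,i=10
  ..#.#|.  b5=0 t=2,i=11
  ..#..|.  b4=0 t=3,i=5
  ...##|.  b3=0 t=0,i=8
  ...#.|.  b2=0 t=2,i=10
  ....#|.  b1=0 t=0,i=7
  .....|.  b0=0 t=4,i=4
  bits 01000001111110011011100000000000 = 1106884608

1106884608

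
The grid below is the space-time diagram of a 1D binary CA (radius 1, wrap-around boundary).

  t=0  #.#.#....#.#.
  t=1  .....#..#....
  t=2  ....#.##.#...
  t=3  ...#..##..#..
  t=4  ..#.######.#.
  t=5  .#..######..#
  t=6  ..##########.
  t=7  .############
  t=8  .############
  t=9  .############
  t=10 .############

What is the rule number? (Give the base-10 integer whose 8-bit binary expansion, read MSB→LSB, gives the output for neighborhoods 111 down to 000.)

  ### -> #   bit 7 = 1  t=4,i=5
  ##. -> #   bit 6 = 1  t=2,i=7
  #.# -> .   bit 5 = 0  t=0,i=1
  #.. -> #   bit 4 = 1  t=0,i=5
  .## -> #   bit 3 = 1  t=2,i=6
  .#. -> .   bit 2 = 0  t=0,i=0
  ..# -> #   bit 1 = 1  t=0,i=8
  ... -> .   bit 0 = 0  t=0,i=6
  bits 11011010 = 218

218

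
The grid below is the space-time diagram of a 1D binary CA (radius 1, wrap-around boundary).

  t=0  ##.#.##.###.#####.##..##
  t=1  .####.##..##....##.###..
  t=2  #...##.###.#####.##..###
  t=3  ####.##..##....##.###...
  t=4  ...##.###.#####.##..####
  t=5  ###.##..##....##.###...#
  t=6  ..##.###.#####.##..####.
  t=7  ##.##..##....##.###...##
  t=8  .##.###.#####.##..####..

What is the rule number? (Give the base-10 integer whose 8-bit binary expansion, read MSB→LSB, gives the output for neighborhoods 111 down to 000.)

  ### -> .   bit 7 = 0  t=0,i=0
  ##. -> #   bit 6 = 1  t=0,i=1
  #.# -> #   bit 5 = 1  t=0,i=2
  #.. -> #   bit 4 = 1  t=0,i=20
  .## -> .   bit 3 = 0  t=0,i=5
  .#. -> #   bit 2 = 1  t=0,i=3
  ..# -> #   bit 1 = 1  t=0,i=21
  ... -> #   bit 0 = 1  t=1,i=13
  bits 01110111 = 119

119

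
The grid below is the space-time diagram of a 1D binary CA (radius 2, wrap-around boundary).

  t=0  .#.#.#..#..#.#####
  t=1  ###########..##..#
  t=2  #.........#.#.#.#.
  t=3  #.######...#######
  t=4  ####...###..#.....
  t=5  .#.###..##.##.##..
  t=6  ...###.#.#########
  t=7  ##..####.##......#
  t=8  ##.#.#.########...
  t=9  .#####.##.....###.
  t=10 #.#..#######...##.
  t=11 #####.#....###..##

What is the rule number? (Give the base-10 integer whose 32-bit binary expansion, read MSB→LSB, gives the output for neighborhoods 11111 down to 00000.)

  nb #####: next=.  (t=0,i=15, bit31=0)
  nb ####.: next=.  (t=0,i=16, bit30=0)
  nb ###.#: next=#  (t=0,i=17, bit29=1)
  nb ###..: next=#  (t=1,i=10, bit28=1)
  nb ##.##: next=#  (t=3,i=1, bit27=1)
  nb ##.#.: next=#  (t=0,i=0, bit26=1)
  nb ##..#: next=.  (t=1,i=11, bit25=0)
  nb ##...: next=#  (t=3,i=8, bit24=1)
  nb #.###: next=#  (t=0,i=13, bit23=1)
  nb #.##.: next=#  (t=5,i=11, bit22=1)
  nb #.#.#: next=#  (t=0,i=1, bit21=1)
  nb #.#..: next=#  (t=0,i=5, bit20=1)
  nb #..##: next=#  (t=1,i=12, bit19=1)
  nb #..#.: next=#  (t=0,i=7, bit18=1)
  nb #...#: next=#  (t=3,i=9, bit17=1)
  nb #....: next=#  (t=2,i=2, bit16=1)
  nb .####: next=#  (t=0,i=14, bit15=1)
  nb .###.: next=#  (t=4,i=8, bit14=1)
  nb .##.#: next=#  (t=5,i=9, bit13=1)
  nb .##..: next=#  (t=1,i=14, bit12=1)
  nb .#.##: next=.  (t=0,i=12, bit11=0)
  nb .#.#.: next=#  (t=0,i=2, bit10=1)
  nb .#..#: next=#  (t=0,i=6, bit9=1)
  nb .#...: next=.  (t=2,i=1, bit8=0)
  nb ..###: next=.  (t=1,i=17, bit7=0)
  nb ..##.: next=.  (t=1,i=13, bit6=0)
  nb ..#.#: next=.  (t=0,i=11, bit5=0)
  nb ..#..: next=#  (t=0,i=8, bit4=1)
  nb ...##: next=.  (t=3,i=10, bit3=0)
  nb ...#.: next=.  (t=2,i=9, bit2=0)
  nb ....#: next=.  (t=2,i=8, bit1=0)
  nb .....: next=#  (t=2,i=3, bit0=1)
  bits 00111101111111111111011000010001 = 1040184849

1040184849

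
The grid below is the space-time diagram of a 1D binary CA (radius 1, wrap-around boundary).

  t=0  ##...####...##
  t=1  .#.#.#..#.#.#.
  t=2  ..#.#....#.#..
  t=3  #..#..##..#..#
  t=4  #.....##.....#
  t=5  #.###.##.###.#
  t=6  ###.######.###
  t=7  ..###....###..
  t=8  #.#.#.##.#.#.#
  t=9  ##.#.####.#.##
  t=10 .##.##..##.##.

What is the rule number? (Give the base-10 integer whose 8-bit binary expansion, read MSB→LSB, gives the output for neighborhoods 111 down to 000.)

  [7] ### => .  t=0,i=0
  [6] ##. => #  t=0,i=1
  [5] #.# => #  t=1,i=2
  [4] #.. => .  t=0,i=2
  [3] .## => #  t=0,i=5
  [2] .#. => .  t=1,i=1
  [1] ..# => .  t=0,i=4
  [0] ... => #  t=0,i=3
  bits 01101001 = 105

105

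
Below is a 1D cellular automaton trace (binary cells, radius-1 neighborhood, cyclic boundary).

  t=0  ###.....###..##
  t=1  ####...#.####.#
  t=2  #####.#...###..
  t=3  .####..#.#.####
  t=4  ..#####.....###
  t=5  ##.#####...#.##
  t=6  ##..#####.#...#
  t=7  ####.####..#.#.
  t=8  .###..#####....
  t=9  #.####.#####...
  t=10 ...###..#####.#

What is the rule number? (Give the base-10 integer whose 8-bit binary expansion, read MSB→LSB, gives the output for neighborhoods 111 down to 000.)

210

  nb ###: next=#  (t=0,i=0, bit7=1)
  nb ##.: next=#  (t=0,i=2, bit6=1)
  nb #.#: next=.  (t=1,i=8, bit5=0)
  nb #..: next=#  (t=0,i=3, bit4=1)
  nb .##: next=.  (t=0,i=8, bit3=0)
  nb .#.: next=.  (t=1,i=7, bit2=0)
  nb ..#: next=#  (t=0,i=7, bit1=1)
  nb ...: next=.  (t=0,i=4, bit0=0)
  bits 11010010 = 210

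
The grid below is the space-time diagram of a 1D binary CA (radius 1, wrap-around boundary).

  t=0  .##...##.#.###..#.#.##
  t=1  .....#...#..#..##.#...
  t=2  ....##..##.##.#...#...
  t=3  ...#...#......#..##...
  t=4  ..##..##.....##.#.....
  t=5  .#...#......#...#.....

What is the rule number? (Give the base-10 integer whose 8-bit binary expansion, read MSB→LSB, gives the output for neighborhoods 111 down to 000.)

  ### -> #   bit 7 = 1  t=0,i=12
  ##. -> .   bit 6 = 0  t=0,i=2
  #.# -> .   bit 5 = 0  t=0,i=0
  #.. -> .   bit 4 = 0  t=0,i=3
  .## -> .   bit 3 = 0  t=0,i=1
  .#. -> #   bit 2 = 1  t=0,i=9
  ..# -> #   bit 1 = 1  t=0,i=5
  ... -> .   bit 0 = 0  t=0,i=4
  bits 10000110 = 134

134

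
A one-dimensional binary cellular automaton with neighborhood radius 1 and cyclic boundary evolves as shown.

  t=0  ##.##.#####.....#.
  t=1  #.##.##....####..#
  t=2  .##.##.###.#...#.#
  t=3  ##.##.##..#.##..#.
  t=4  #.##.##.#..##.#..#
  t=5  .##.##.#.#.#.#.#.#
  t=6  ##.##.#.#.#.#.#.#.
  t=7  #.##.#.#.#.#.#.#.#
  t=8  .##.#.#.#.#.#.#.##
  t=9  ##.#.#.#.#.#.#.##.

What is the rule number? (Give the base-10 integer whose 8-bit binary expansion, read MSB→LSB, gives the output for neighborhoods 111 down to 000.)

  ###|.  b7=0 t=0,i=7
  ##.|.  b6=0 t=0,i=1
  #.#|#  b5=1 t=0,i=2
  #..|#  b4=1 t=0,i=11
  .##|#  b3=1 t=0,i=0
  .#.|.  b2=0 t=0,i=16
  ..#|.  b1=0 t=0,i=15
  ...|#  b0=1 t=0,i=12
  bits 00111001 = 57

57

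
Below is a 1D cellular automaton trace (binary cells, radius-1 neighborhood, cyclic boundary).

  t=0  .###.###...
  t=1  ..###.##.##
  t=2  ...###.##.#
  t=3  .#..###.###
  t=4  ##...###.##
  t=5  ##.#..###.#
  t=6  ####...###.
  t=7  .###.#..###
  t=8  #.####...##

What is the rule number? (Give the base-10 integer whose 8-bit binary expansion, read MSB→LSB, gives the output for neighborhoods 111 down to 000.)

229

  ### -> #   bit 7 = 1  t=0,i=2
  ##. -> #   bit 6 = 1  t=0,i=3
  #.# -> #   bit 5 = 1  t=0,i=4
  #.. -> .   bit 4 = 0  t=0,i=8
  .## -> .   bit 3 = 0  t=0,i=1
  .#. -> #   bit 2 = 1  t=2,i=10
  ..# -> .   bit 1 = 0  t=0,i=0
  ... -> #   bit 0 = 1  t=0,i=9
  bits 11100101 = 229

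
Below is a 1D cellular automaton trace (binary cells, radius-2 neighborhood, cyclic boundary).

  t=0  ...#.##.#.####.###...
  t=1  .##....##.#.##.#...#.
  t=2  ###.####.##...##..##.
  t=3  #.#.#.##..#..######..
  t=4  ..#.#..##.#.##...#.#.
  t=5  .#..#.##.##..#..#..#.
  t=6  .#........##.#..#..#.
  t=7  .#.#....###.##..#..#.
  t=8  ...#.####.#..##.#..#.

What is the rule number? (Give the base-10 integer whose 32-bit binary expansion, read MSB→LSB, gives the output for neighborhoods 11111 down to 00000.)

1723404510

  [31] ##### => .  t=3,i=15
  [30] ####. => #  t=0,i=12
  [29] ###.# => #  t=0,i=13
  [28] ###.. => .  t=0,i=17
  [27] ##.## => .  t=0,i=14
  [26] ##.#. => #  t=0,i=7
  [25] ##..# => #  t=2,i=16
  [24] ##... => .  t=0,i=18
  [23] #.### => #  t=0,i=10
  [22] #.##. => .  t=0,i=5
  [21] #.#.# => #  t=0,i=8
  [20] #.#.. => #  t=1,i=15
  [19] #..## => #  t=1,i=0
  [18] #..#. => .  t=3,i=9
  [17] #...# => .  t=1,i=17
  [16] #.... => #  t=0,i=19
  [15] .#### => .  t=0,i=11
  [14] .###. => .  t=0,i=16
  [13] .##.# => .  t=0,i=6
  [12] .##.. => #  t=1,i=2
  [11] .#.## => .  t=0,i=4
  [10] .#.#. => .  t=3,i=1
  [9] .#..# => .  t=1,i=20
  [8] .#... => .  t=1,i=16
  [7] ..### => #  t=3,i=13
  [6] ..##. => #  t=1,i=1
  [5] ..#.# => .  t=0,i=3
  [4] ..#.. => #  t=1,i=19
  [3] ...## => #  t=1,i=6
  [2] ...#. => #  t=0,i=2
  [1] ....# => #  t=0,i=1
  [0] ..... => .  t=0,i=0
  bits 01100110101110010001000011011110 = 1723404510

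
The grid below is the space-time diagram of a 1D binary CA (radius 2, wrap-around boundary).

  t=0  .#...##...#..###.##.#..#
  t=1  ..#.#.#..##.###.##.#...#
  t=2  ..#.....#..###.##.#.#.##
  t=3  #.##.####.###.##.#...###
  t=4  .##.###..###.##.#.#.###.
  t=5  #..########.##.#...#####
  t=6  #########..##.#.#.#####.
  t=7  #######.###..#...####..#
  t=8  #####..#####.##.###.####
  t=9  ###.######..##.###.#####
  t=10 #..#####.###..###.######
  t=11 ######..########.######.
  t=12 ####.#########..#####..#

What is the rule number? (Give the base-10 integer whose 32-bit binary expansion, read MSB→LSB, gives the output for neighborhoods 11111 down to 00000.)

  [31] ##### => #  t=5,i=5
  [30] ####. => .  t=3,i=7
  [29] ###.# => .  t=0,i=15
  [28] ###.. => #  t=4,i=6
  [27] ##.## => #  t=0,i=16
  [26] ##.#. => #  t=0,i=19
  [25] ##..# => #  t=2,i=0
  [24] ##... => .  t=0,i=7
  [23] #.### => #  t=1,i=12
  [22] #.##. => #  t=0,i=17
  [21] #.#.# => .  t=1,i=4
  [20] #.#.. => .  t=0,i=1
  [19] #..## => #  t=0,i=12
  [18] #..#. => .  t=0,i=22
  [17] #...# => .  t=0,i=3
  [16] #.... => .  t=2,i=4
  [15] .#### => #  t=3,i=6
  [14] .###. => #  t=0,i=14
  [13] .##.# => .  t=0,i=18
  [12] .##.. => #  t=0,i=6
  [11] .#.## => #  t=2,i=21
  [10] .#.#. => .  t=0,i=0
  [9] .#..# => .  t=0,i=11
  [8] .#... => #  t=0,i=2
  [7] ..### => #  t=0,i=13
  [6] ..##. => .  t=0,i=5
  [5] ..#.# => #  t=0,i=23
  [4] ..#.. => #  t=0,i=10
  [3] ...## => #  t=0,i=4
  [2] ...#. => #  t=0,i=9
  [1] ....# => #  t=2,i=6
  [0] ..... => #  t=2,i=5
  bits 10011110110010001101100110111111 = 2663963071

2663963071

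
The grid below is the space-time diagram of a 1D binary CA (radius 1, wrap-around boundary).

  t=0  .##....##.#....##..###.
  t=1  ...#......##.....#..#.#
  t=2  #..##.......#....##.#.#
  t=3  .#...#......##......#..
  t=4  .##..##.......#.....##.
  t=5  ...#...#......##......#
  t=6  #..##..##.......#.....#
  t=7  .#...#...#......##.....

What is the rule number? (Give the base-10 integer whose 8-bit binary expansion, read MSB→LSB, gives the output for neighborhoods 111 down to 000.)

  nb ###: next=#  (t=0,i=20, bit7=1)
  nb ##.: next=.  (t=0,i=2, bit6=0)
  nb #.#: next=.  (t=0,i=9, bit5=0)
  nb #..: next=#  (t=0,i=3, bit4=1)
  nb .##: next=.  (t=0,i=1, bit3=0)
  nb .#.: next=#  (t=0,i=10, bit2=1)
  nb ..#: next=.  (t=0,i=0, bit1=0)
  nb ...: next=.  (t=0,i=4, bit0=0)
  bits 10010100 = 148

148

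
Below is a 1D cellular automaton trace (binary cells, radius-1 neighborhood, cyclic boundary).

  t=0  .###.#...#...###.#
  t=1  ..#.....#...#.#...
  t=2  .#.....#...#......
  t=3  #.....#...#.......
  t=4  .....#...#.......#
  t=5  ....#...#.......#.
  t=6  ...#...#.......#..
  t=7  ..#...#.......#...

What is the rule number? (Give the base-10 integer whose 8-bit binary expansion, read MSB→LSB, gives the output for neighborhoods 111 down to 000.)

  [7] ### => #  t=0,i=2
  [6] ##. => .  t=0,i=3
  [5] #.# => .  t=0,i=0
  [4] #.. => .  t=0,i=6
  [3] .## => .  t=0,i=1
  [2] .#. => .  t=0,i=5
  [1] ..# => #  t=0,i=8
  [0] ... => .  t=0,i=7
  bits 10000010 = 130

130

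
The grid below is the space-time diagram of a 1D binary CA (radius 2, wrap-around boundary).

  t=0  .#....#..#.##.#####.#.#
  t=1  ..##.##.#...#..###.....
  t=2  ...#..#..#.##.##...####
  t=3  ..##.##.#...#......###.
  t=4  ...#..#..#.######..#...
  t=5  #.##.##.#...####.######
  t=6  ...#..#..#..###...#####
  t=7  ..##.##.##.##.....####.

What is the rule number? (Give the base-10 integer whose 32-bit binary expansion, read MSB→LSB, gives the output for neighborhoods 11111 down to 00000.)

3255673237

  nb #####: next=#  (t=0,i=16, bit31=1)
  nb ####.: next=#  (t=0,i=17, bit30=1)
  nb ###.#: next=.  (t=0,i=18, bit29=0)
  nb ###..: next=.  (t=1,i=17, bit28=0)
  nb ##.##: next=.  (t=0,i=13, bit27=0)
  nb ##.#.: next=.  (t=0,i=19, bit26=0)
  nb ##..#: next=#  (t=4,i=17, bit25=1)
  nb ##...: next=.  (t=1,i=18, bit24=0)
  nb #.###: next=.  (t=0,i=14, bit23=0)
  nb #.##.: next=.  (t=0,i=11, bit22=0)
  nb #.#.#: next=.  (t=0,i=20, bit21=0)
  nb #.#..: next=.  (t=0,i=1, bit20=0)
  nb #..##: next=#  (t=1,i=14, bit19=1)
  nb #..#.: next=#  (t=0,i=8, bit18=1)
  nb #...#: next=.  (t=1,i=10, bit17=0)
  nb #....: next=#  (t=0,i=3, bit16=1)
  nb .####: next=#  (t=0,i=15, bit15=1)
  nb .###.: next=.  (t=1,i=16, bit14=0)
  nb .##.#: next=#  (t=0,i=12, bit13=1)
  nb .##..: next=.  (t=2,i=15, bit12=0)
  nb .#.##: next=.  (t=0,i=10, bit11=0)
  nb .#.#.: next=.  (t=0,i=0, bit10=0)
  nb .#..#: next=.  (t=0,i=7, bit9=0)
  nb .#...: next=#  (t=0,i=2, bit8=1)
  nb ..###: next=#  (t=1,i=15, bit7=1)
  nb ..##.: next=.  (t=1,i=2, bit6=0)
  nb ..#.#: next=.  (t=0,i=9, bit5=0)
  nb ..#..: next=#  (t=0,i=6, bit4=1)
  nb ...##: next=.  (t=1,i=1, bit3=0)
  nb ...#.: next=#  (t=0,i=5, bit2=1)
  nb ....#: next=.  (t=0,i=4, bit1=0)
  nb .....: next=#  (t=1,i=20, bit0=1)
  bits 11000010000011011010000110010101 = 3255673237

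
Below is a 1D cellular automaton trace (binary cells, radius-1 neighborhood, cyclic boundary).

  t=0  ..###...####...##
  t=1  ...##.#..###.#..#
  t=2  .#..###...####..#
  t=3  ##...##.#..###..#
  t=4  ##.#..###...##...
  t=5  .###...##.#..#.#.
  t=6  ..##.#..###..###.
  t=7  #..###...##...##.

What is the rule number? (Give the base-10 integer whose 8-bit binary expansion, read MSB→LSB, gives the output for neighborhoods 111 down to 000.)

  ###|#  b7=1 t=0,i=3
  ##.|#  b6=1 t=0,i=4
  #.#|#  b5=1 t=1,i=5
  #..|.  b4=0 t=0,i=0
  .##|.  b3=0 t=0,i=2
  .#.|#  b2=1 t=1,i=6
  ..#|.  b1=0 t=0,i=1
  ...|#  b0=1 t=0,i=6
  bits 11100101 = 229

229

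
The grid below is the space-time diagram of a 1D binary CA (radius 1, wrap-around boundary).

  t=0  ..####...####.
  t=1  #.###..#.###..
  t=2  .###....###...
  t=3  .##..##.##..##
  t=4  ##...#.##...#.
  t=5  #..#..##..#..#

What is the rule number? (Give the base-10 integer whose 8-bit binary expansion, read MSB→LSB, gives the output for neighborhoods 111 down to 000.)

  ###|#  b7=1 t=0,i=3
  ##.|.  b6=0 t=0,i=5
  #.#|#  b5=1 t=1,i=1
  #..|.  b4=0 t=0,i=6
  .##|#  b3=1 t=0,i=2
  .#.|.  b2=0 t=1,i=0
  ..#|.  b1=0 t=0,i=1
  ...|#  b0=1 t=0,i=0
  bits 10101001 = 169

169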